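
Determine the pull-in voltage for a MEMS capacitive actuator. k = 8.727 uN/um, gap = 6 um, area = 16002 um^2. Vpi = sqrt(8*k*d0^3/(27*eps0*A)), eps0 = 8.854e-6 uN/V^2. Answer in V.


Step 1: Compute numerator: 8 * k * d0^3 = 8 * 8.727 * 6^3 = 15080.256
Step 2: Compute denominator: 27 * eps0 * A = 27 * 8.854e-6 * 16002 = 3.825406
Step 3: Vpi = sqrt(15080.256 / 3.825406)
Vpi = 62.79 V


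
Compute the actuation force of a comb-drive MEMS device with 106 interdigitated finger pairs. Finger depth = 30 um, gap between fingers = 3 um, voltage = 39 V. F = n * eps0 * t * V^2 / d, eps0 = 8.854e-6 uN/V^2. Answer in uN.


Step 1: Parameters: n=106, eps0=8.854e-6 uN/V^2, t=30 um, V=39 V, d=3 um
Step 2: V^2 = 1521
Step 3: F = 106 * 8.854e-6 * 30 * 1521 / 3
F = 14.275 uN


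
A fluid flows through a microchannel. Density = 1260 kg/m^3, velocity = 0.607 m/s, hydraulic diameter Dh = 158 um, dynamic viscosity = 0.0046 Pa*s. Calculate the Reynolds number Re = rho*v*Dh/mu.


Step 1: Convert Dh to meters: Dh = 158e-6 m
Step 2: Re = rho * v * Dh / mu
Re = 1260 * 0.607 * 158e-6 / 0.0046
Re = 26.27


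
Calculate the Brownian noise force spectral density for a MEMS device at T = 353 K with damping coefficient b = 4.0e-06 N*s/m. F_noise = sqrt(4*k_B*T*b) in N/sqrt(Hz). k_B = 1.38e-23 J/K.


Step 1: Compute 4 * k_B * T * b
= 4 * 1.38e-23 * 353 * 4.0e-06
= 7.7942e-26 N^2/Hz
Step 2: F_noise = sqrt(7.7942e-26)
F_noise = 2.79e-13 N/sqrt(Hz)


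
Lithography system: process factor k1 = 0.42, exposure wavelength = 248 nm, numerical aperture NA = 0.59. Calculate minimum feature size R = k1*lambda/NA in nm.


Step 1: Identify values: k1 = 0.42, lambda = 248 nm, NA = 0.59
Step 2: R = k1 * lambda / NA
R = 0.42 * 248 / 0.59
R = 176.5 nm


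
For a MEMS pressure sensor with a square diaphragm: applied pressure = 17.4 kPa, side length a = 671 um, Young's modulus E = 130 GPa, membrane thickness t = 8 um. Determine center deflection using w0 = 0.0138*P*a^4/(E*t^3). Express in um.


Step 1: Convert pressure to compatible units (E is in GPa, so P in GPa).
P = 17.4 kPa = 17.4e-6 GPa
Step 2: Compute numerator: 0.0138 * P * a^4.
a^4 = 671^4 = 202716958081
numerator = 0.0138 * 17.4e-6 * 202716958081 = 4.86764e+04
Step 3: Compute denominator: E * t^3 = 130 * 8^3 = 66560
Step 4: w0 = numerator / denominator = 4.86764e+04 / 66560 = 0.7313 um


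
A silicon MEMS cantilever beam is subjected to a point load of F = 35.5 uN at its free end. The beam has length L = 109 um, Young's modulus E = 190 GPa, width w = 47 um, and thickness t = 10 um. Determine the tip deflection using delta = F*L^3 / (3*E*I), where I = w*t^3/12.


Step 1: Calculate the second moment of area.
I = w * t^3 / 12 = 47 * 10^3 / 12 = 3916.6667 um^4
Step 2: Convert E to consistent units (1 GPa = 1000 uN/um^2).
E = 190 GPa = 190000 uN/um^2
Step 3: Calculate tip deflection.
delta = F * L^3 / (3 * E * I)
delta = 35.5 * 109^3 / (3 * 190000 * 3916.6667)
delta = 0.0206 um


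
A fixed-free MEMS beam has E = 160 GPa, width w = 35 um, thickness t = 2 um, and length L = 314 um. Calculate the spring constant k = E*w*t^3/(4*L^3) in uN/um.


Step 1: Convert E to consistent units (1 GPa = 1000 uN/um^2).
E = 160 GPa = 160000 uN/um^2
Step 2: Compute t^3 = 2^3 = 8
Step 3: Compute L^3 = 314^3 = 30959144
Step 4: k = 160000 * 35 * 8 / (4 * 30959144)
k = 0.3618 uN/um


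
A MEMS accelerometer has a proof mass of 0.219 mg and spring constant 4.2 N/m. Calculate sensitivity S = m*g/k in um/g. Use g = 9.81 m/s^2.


Step 1: Convert mass: m = 0.219 mg = 2.19e-07 kg
Step 2: S = m * g / k = 2.19e-07 * 9.81 / 4.2
Step 3: S = 5.12e-07 m/g
Step 4: Convert to um/g: S = 0.512 um/g


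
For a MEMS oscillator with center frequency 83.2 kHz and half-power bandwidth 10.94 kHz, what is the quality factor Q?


Step 1: Q = f0 / bandwidth
Step 2: Q = 83.2 / 10.94
Q = 7.6


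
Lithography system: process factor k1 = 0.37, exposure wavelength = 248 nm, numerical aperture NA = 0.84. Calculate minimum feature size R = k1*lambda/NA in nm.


Step 1: Identify values: k1 = 0.37, lambda = 248 nm, NA = 0.84
Step 2: R = k1 * lambda / NA
R = 0.37 * 248 / 0.84
R = 109.2 nm


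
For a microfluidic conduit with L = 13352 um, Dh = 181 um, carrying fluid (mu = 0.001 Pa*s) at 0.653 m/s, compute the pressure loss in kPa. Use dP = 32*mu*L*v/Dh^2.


Step 1: Convert to SI: L = 13352e-6 m, Dh = 181e-6 m
Step 2: dP = 32 * 0.001 * 13352e-6 * 0.653 / (181e-6)^2
Step 3: dP = 8516.33 Pa
Step 4: Convert to kPa: dP = 8.52 kPa


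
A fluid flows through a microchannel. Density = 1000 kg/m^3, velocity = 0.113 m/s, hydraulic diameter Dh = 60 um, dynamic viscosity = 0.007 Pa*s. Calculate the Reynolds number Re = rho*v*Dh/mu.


Step 1: Convert Dh to meters: Dh = 60e-6 m
Step 2: Re = rho * v * Dh / mu
Re = 1000 * 0.113 * 60e-6 / 0.007
Re = 0.969


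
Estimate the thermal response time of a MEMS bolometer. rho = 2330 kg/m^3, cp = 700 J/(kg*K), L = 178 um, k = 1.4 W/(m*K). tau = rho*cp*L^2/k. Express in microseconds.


Step 1: Convert L to m: L = 178e-6 m
Step 2: L^2 = (178e-6)^2 = 3.1684e-08 m^2
Step 3: tau = 2330 * 700 * 3.1684e-08 / 1.4 = 3.691186e-02 s
Step 4: Convert to microseconds (multiply by 1e6).
tau = 36911.86 us


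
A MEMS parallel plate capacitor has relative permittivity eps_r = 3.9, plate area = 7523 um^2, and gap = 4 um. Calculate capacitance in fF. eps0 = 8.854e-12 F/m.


Step 1: Convert area to m^2: A = 7523e-12 m^2
Step 2: Convert gap to m: d = 4e-6 m
Step 3: C = eps0 * eps_r * A / d
C = 8.854e-12 * 3.9 * 7523e-12 / 4e-6
Step 4: Convert to fF (multiply by 1e15).
C = 64.94 fF


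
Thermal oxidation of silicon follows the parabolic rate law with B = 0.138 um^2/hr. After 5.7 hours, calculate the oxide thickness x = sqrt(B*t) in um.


Step 1: Compute B*t = 0.138 * 5.7 = 0.7866
Step 2: x = sqrt(0.7866)
x = 0.887 um


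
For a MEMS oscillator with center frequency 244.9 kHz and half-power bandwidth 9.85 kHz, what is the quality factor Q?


Step 1: Q = f0 / bandwidth
Step 2: Q = 244.9 / 9.85
Q = 24.9


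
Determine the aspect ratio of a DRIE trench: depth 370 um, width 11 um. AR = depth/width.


Step 1: AR = depth / width
Step 2: AR = 370 / 11
AR = 33.6


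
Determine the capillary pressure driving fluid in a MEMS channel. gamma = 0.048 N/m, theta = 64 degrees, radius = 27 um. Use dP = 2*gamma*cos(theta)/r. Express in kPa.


Step 1: cos(64 deg) = 0.4384
Step 2: Convert r to m: r = 27e-6 m
Step 3: dP = 2 * 0.048 * 0.4384 / 27e-6 = 1558.8 Pa
Step 4: Convert Pa to kPa (divide by 1000).
dP = 1.56 kPa


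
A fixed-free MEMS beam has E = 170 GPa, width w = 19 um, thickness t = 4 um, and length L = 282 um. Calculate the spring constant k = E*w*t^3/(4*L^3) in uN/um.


Step 1: Convert E to consistent units (1 GPa = 1000 uN/um^2).
E = 170 GPa = 170000 uN/um^2
Step 2: Compute t^3 = 4^3 = 64
Step 3: Compute L^3 = 282^3 = 22425768
Step 4: k = 170000 * 19 * 64 / (4 * 22425768)
k = 2.3045 uN/um


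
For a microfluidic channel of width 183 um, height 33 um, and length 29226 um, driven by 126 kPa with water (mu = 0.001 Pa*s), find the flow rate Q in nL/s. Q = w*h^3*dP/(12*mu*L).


Step 1: Convert all dimensions to SI (meters).
w = 183e-6 m, h = 33e-6 m, L = 29226e-6 m, dP = 126e3 Pa
Step 2: Q = w * h^3 * dP / (12 * mu * L)
Q = 183e-6 * (33e-6)^3 * 126e3 / (12 * 0.001 * 29226e-6) = 2.36272311e-09 m^3/s
Step 3: Convert Q from m^3/s to nL/s (1 m^3 = 1e12 nL, so multiply by 1e12).
Q = 2362.723 nL/s


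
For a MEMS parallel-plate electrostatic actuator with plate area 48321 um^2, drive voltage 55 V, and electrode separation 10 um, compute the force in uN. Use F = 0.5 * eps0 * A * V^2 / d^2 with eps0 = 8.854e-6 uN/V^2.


Step 1: Identify parameters.
eps0 = 8.854e-6 uN/V^2, A = 48321 um^2, V = 55 V, d = 10 um
Step 2: Compute V^2 = 55^2 = 3025
Step 3: Compute d^2 = 10^2 = 100
Step 4: F = 0.5 * 8.854e-6 * 48321 * 3025 / 100
F = 6.471 uN


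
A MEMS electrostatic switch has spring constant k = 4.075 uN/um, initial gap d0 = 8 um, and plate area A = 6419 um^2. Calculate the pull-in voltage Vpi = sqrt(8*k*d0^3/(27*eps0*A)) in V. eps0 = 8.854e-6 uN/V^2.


Step 1: Compute numerator: 8 * k * d0^3 = 8 * 4.075 * 8^3 = 16691.2
Step 2: Compute denominator: 27 * eps0 * A = 27 * 8.854e-6 * 6419 = 1.534513
Step 3: Vpi = sqrt(16691.2 / 1.534513)
Vpi = 104.29 V


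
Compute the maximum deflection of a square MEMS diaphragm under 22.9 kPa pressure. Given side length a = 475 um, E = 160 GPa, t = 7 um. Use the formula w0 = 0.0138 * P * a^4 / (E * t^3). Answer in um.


Step 1: Convert pressure to compatible units (E is in GPa, so P in GPa).
P = 22.9 kPa = 22.9e-6 GPa
Step 2: Compute numerator: 0.0138 * P * a^4.
a^4 = 475^4 = 50906640625
numerator = 0.0138 * 22.9e-6 * 50906640625 = 1.60875e+04
Step 3: Compute denominator: E * t^3 = 160 * 7^3 = 54880
Step 4: w0 = numerator / denominator = 1.60875e+04 / 54880 = 0.2931 um


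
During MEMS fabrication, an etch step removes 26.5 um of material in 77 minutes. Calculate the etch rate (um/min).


Step 1: Etch rate = depth / time
Step 2: rate = 26.5 / 77
rate = 0.344 um/min


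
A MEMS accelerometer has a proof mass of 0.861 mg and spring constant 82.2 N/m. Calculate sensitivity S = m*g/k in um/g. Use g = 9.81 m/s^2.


Step 1: Convert mass: m = 0.861 mg = 8.61e-07 kg
Step 2: S = m * g / k = 8.61e-07 * 9.81 / 82.2
Step 3: S = 1.03e-07 m/g
Step 4: Convert to um/g: S = 0.103 um/g


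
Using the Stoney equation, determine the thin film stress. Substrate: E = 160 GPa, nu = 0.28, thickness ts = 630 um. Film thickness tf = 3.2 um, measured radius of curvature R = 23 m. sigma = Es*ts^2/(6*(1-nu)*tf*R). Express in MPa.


Step 1: Compute numerator: Es * ts^2 = 160 * 630^2 = 63504000 (GPa*um^2)
Step 2: Compute denominator (R in um): 6*(1-nu)*tf*R = 6*0.72*3.2*23e6 = 317952000.0 (um^2)
Step 3: sigma (GPa) = 63504000 / 317952000.0 = 1.99728e-01 GPa
Step 4: Convert to MPa (x1000): sigma = 199.7 MPa


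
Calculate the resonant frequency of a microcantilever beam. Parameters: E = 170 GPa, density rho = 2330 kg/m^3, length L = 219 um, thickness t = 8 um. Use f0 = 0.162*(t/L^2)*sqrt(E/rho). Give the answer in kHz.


Step 1: Convert units to SI.
t_SI = 8e-6 m, L_SI = 219e-6 m
Step 2: Calculate sqrt(E/rho).
sqrt(170e9 / 2330) = 8541.74 m/s
Step 3: Compute f0.
f0 = 0.162 * 8e-6 / (219e-6)^2 * 8541.74 = 230814.5 Hz = 230.81 kHz


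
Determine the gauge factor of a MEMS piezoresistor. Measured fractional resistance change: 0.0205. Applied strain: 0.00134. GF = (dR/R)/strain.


Step 1: Identify values.
dR/R = 0.0205, strain = 0.00134
Step 2: GF = (dR/R) / strain = 0.0205 / 0.00134
GF = 15.3


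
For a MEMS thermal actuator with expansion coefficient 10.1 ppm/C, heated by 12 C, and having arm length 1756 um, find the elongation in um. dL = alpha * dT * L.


Step 1: Convert CTE: alpha = 10.1 ppm/C = 10.1e-6 /C
Step 2: dL = 10.1e-6 * 12 * 1756
dL = 0.2128 um


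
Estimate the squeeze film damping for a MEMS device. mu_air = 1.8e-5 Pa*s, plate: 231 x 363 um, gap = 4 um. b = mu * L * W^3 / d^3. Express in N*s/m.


Step 1: Convert to SI.
L = 231e-6 m, W = 363e-6 m, d = 4e-6 m
Step 2: W^3 = (363e-6)^3 = 4.78e-11 m^3
Step 3: d^3 = (4e-6)^3 = 6.40e-17 m^3
Step 4: b = 1.8e-5 * 231e-6 * 4.78e-11 / 6.40e-17
b = 3.11e-03 N*s/m


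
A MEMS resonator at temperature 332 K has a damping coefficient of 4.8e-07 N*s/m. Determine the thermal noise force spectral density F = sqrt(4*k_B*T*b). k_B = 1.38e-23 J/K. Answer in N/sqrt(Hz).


Step 1: Compute 4 * k_B * T * b
= 4 * 1.38e-23 * 332 * 4.8e-07
= 8.7967e-27 N^2/Hz
Step 2: F_noise = sqrt(8.7967e-27)
F_noise = 9.38e-14 N/sqrt(Hz)


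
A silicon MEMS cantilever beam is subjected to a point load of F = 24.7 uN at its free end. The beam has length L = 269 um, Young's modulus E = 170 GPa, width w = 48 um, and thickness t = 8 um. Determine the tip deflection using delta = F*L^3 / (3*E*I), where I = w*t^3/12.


Step 1: Calculate the second moment of area.
I = w * t^3 / 12 = 48 * 8^3 / 12 = 2048.0 um^4
Step 2: Convert E to consistent units (1 GPa = 1000 uN/um^2).
E = 170 GPa = 170000 uN/um^2
Step 3: Calculate tip deflection.
delta = F * L^3 / (3 * E * I)
delta = 24.7 * 269^3 / (3 * 170000 * 2048.0)
delta = 0.4603 um


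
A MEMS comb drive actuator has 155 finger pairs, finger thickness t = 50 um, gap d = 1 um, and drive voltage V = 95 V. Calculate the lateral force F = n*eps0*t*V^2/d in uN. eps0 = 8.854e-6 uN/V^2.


Step 1: Parameters: n=155, eps0=8.854e-6 uN/V^2, t=50 um, V=95 V, d=1 um
Step 2: V^2 = 9025
Step 3: F = 155 * 8.854e-6 * 50 * 9025 / 1
F = 619.282 uN


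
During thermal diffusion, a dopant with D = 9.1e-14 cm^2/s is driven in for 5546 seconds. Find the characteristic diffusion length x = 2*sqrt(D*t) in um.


Step 1: Compute D*t = 9.1e-14 * 5546 = 5.04686e-10 cm^2
Step 2: sqrt(D*t) = 2.2465e-05 cm
Step 3: x = 2 * 2.2465e-05 cm = 4.493e-05 cm
Step 4: Convert to um (1 cm = 1e4 um): x = 0.449 um


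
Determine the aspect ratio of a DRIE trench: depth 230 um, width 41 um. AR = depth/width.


Step 1: AR = depth / width
Step 2: AR = 230 / 41
AR = 5.6


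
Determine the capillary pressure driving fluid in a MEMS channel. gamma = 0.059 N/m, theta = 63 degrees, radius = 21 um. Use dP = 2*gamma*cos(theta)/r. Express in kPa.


Step 1: cos(63 deg) = 0.454
Step 2: Convert r to m: r = 21e-6 m
Step 3: dP = 2 * 0.059 * 0.454 / 21e-6 = 2551.0 Pa
Step 4: Convert Pa to kPa (divide by 1000).
dP = 2.55 kPa


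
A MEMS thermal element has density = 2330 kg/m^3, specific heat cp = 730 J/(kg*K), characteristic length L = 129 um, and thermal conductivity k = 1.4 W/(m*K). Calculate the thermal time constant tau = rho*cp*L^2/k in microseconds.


Step 1: Convert L to m: L = 129e-6 m
Step 2: L^2 = (129e-6)^2 = 1.6641e-08 m^2
Step 3: tau = 2330 * 730 * 1.6641e-08 / 1.4 = 2.021762636e-02 s
Step 4: Convert to microseconds (multiply by 1e6).
tau = 20217.626 us


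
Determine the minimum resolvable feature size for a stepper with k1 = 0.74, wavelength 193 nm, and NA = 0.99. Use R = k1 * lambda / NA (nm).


Step 1: Identify values: k1 = 0.74, lambda = 193 nm, NA = 0.99
Step 2: R = k1 * lambda / NA
R = 0.74 * 193 / 0.99
R = 144.3 nm


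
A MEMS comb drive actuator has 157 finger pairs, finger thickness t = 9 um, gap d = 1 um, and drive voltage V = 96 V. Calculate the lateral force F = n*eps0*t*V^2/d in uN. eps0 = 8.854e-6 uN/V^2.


Step 1: Parameters: n=157, eps0=8.854e-6 uN/V^2, t=9 um, V=96 V, d=1 um
Step 2: V^2 = 9216
Step 3: F = 157 * 8.854e-6 * 9 * 9216 / 1
F = 115.299 uN


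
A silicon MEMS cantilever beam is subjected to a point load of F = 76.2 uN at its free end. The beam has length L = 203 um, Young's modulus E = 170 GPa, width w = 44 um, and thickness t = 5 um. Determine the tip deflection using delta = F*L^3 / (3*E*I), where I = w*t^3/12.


Step 1: Calculate the second moment of area.
I = w * t^3 / 12 = 44 * 5^3 / 12 = 458.3333 um^4
Step 2: Convert E to consistent units (1 GPa = 1000 uN/um^2).
E = 170 GPa = 170000 uN/um^2
Step 3: Calculate tip deflection.
delta = F * L^3 / (3 * E * I)
delta = 76.2 * 203^3 / (3 * 170000 * 458.3333)
delta = 2.727 um


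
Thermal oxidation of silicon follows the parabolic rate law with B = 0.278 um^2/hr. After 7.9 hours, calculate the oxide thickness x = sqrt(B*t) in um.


Step 1: Compute B*t = 0.278 * 7.9 = 2.1962
Step 2: x = sqrt(2.1962)
x = 1.482 um


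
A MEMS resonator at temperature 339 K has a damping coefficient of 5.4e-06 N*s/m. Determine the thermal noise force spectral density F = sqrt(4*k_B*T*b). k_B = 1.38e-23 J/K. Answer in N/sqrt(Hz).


Step 1: Compute 4 * k_B * T * b
= 4 * 1.38e-23 * 339 * 5.4e-06
= 1.0105e-25 N^2/Hz
Step 2: F_noise = sqrt(1.0105e-25)
F_noise = 3.18e-13 N/sqrt(Hz)


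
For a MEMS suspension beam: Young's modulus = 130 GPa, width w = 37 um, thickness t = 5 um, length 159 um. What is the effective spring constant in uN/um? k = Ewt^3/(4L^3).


Step 1: Convert E to consistent units (1 GPa = 1000 uN/um^2).
E = 130 GPa = 130000 uN/um^2
Step 2: Compute t^3 = 5^3 = 125
Step 3: Compute L^3 = 159^3 = 4019679
Step 4: k = 130000 * 37 * 125 / (4 * 4019679)
k = 37.3942 uN/um


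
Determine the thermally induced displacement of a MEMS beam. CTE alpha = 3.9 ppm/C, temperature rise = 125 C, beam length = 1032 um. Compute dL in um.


Step 1: Convert CTE: alpha = 3.9 ppm/C = 3.9e-6 /C
Step 2: dL = 3.9e-6 * 125 * 1032
dL = 0.5031 um


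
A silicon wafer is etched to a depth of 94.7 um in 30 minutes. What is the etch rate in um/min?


Step 1: Etch rate = depth / time
Step 2: rate = 94.7 / 30
rate = 3.157 um/min


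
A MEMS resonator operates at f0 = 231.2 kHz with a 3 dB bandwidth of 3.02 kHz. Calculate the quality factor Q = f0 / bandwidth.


Step 1: Q = f0 / bandwidth
Step 2: Q = 231.2 / 3.02
Q = 76.6


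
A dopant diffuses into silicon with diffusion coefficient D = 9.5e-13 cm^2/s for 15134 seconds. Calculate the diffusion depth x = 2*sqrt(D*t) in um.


Step 1: Compute D*t = 9.5e-13 * 15134 = 1.43773e-08 cm^2
Step 2: sqrt(D*t) = 1.19905e-04 cm
Step 3: x = 2 * 1.19905e-04 cm = 2.3981e-04 cm
Step 4: Convert to um (1 cm = 1e4 um): x = 2.398 um


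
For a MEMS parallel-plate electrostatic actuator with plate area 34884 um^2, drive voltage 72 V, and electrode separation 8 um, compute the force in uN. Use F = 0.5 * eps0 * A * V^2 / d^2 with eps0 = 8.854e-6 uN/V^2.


Step 1: Identify parameters.
eps0 = 8.854e-6 uN/V^2, A = 34884 um^2, V = 72 V, d = 8 um
Step 2: Compute V^2 = 72^2 = 5184
Step 3: Compute d^2 = 8^2 = 64
Step 4: F = 0.5 * 8.854e-6 * 34884 * 5184 / 64
F = 12.509 uN


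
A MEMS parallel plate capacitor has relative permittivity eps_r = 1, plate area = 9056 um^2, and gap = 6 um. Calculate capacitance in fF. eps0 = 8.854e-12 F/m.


Step 1: Convert area to m^2: A = 9056e-12 m^2
Step 2: Convert gap to m: d = 6e-6 m
Step 3: C = eps0 * eps_r * A / d
C = 8.854e-12 * 1 * 9056e-12 / 6e-6
Step 4: Convert to fF (multiply by 1e15).
C = 13.36 fF


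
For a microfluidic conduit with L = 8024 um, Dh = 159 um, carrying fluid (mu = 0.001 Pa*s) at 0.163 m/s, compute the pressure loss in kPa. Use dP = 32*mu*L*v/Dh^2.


Step 1: Convert to SI: L = 8024e-6 m, Dh = 159e-6 m
Step 2: dP = 32 * 0.001 * 8024e-6 * 0.163 / (159e-6)^2
Step 3: dP = 1655.52 Pa
Step 4: Convert to kPa: dP = 1.66 kPa


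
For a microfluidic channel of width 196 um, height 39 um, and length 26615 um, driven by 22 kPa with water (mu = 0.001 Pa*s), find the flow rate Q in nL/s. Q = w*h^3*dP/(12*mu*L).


Step 1: Convert all dimensions to SI (meters).
w = 196e-6 m, h = 39e-6 m, L = 26615e-6 m, dP = 22e3 Pa
Step 2: Q = w * h^3 * dP / (12 * mu * L)
Q = 196e-6 * (39e-6)^3 * 22e3 / (12 * 0.001 * 26615e-6) = 8.0087522e-10 m^3/s
Step 3: Convert Q from m^3/s to nL/s (1 m^3 = 1e12 nL, so multiply by 1e12).
Q = 800.875 nL/s


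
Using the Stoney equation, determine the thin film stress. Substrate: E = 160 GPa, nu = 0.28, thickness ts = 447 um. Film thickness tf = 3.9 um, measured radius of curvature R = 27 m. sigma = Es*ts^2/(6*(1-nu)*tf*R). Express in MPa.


Step 1: Compute numerator: Es * ts^2 = 160 * 447^2 = 31969440 (GPa*um^2)
Step 2: Compute denominator (R in um): 6*(1-nu)*tf*R = 6*0.72*3.9*27e6 = 454896000.0 (um^2)
Step 3: sigma (GPa) = 31969440 / 454896000.0 = 7.0279e-02 GPa
Step 4: Convert to MPa (x1000): sigma = 70.3 MPa


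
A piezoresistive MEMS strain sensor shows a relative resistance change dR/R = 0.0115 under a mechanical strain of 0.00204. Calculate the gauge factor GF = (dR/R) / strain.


Step 1: Identify values.
dR/R = 0.0115, strain = 0.00204
Step 2: GF = (dR/R) / strain = 0.0115 / 0.00204
GF = 5.6


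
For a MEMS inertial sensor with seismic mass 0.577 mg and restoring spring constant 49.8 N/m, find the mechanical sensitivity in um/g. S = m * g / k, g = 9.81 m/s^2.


Step 1: Convert mass: m = 0.577 mg = 5.77e-07 kg
Step 2: S = m * g / k = 5.77e-07 * 9.81 / 49.8
Step 3: S = 1.14e-07 m/g
Step 4: Convert to um/g: S = 0.114 um/g


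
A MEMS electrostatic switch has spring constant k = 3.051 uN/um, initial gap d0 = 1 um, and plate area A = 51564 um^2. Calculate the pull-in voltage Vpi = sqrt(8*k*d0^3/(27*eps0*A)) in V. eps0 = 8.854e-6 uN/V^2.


Step 1: Compute numerator: 8 * k * d0^3 = 8 * 3.051 * 1^3 = 24.408
Step 2: Compute denominator: 27 * eps0 * A = 27 * 8.854e-6 * 51564 = 12.326787
Step 3: Vpi = sqrt(24.408 / 12.326787)
Vpi = 1.41 V


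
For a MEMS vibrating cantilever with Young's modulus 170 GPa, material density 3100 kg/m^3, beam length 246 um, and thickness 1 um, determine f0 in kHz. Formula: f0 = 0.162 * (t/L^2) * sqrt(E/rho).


Step 1: Convert units to SI.
t_SI = 1e-6 m, L_SI = 246e-6 m
Step 2: Calculate sqrt(E/rho).
sqrt(170e9 / 3100) = 7405.32 m/s
Step 3: Compute f0.
f0 = 0.162 * 1e-6 / (246e-6)^2 * 7405.32 = 19823.9 Hz = 19.82 kHz


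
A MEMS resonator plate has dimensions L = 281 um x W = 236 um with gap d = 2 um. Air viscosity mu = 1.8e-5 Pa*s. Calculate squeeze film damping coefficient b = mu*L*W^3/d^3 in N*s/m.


Step 1: Convert to SI.
L = 281e-6 m, W = 236e-6 m, d = 2e-6 m
Step 2: W^3 = (236e-6)^3 = 1.31e-11 m^3
Step 3: d^3 = (2e-6)^3 = 8.00e-18 m^3
Step 4: b = 1.8e-5 * 281e-6 * 1.31e-11 / 8.00e-18
b = 8.31e-03 N*s/m


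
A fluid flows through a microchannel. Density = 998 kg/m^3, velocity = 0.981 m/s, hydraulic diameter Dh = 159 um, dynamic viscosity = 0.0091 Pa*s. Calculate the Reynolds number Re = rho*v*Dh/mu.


Step 1: Convert Dh to meters: Dh = 159e-6 m
Step 2: Re = rho * v * Dh / mu
Re = 998 * 0.981 * 159e-6 / 0.0091
Re = 17.106


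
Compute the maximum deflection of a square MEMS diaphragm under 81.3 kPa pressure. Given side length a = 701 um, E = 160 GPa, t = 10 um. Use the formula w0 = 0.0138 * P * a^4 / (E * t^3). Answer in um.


Step 1: Convert pressure to compatible units (E is in GPa, so P in GPa).
P = 81.3 kPa = 81.3e-6 GPa
Step 2: Compute numerator: 0.0138 * P * a^4.
a^4 = 701^4 = 241474942801
numerator = 0.0138 * 81.3e-6 * 241474942801 = 2.709204e+05
Step 3: Compute denominator: E * t^3 = 160 * 10^3 = 160000
Step 4: w0 = numerator / denominator = 2.709204e+05 / 160000 = 1.6933 um


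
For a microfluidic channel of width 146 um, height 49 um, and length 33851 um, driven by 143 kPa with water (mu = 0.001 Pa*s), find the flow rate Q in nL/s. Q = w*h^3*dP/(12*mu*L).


Step 1: Convert all dimensions to SI (meters).
w = 146e-6 m, h = 49e-6 m, L = 33851e-6 m, dP = 143e3 Pa
Step 2: Q = w * h^3 * dP / (12 * mu * L)
Q = 146e-6 * (49e-6)^3 * 143e3 / (12 * 0.001 * 33851e-6) = 6.04678301e-09 m^3/s
Step 3: Convert Q from m^3/s to nL/s (1 m^3 = 1e12 nL, so multiply by 1e12).
Q = 6046.783 nL/s


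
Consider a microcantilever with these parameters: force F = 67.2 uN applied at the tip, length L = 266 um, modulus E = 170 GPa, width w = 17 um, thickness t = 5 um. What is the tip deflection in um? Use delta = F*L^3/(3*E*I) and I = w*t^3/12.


Step 1: Calculate the second moment of area.
I = w * t^3 / 12 = 17 * 5^3 / 12 = 177.0833 um^4
Step 2: Convert E to consistent units (1 GPa = 1000 uN/um^2).
E = 170 GPa = 170000 uN/um^2
Step 3: Calculate tip deflection.
delta = F * L^3 / (3 * E * I)
delta = 67.2 * 266^3 / (3 * 170000 * 177.0833)
delta = 14.0045 um


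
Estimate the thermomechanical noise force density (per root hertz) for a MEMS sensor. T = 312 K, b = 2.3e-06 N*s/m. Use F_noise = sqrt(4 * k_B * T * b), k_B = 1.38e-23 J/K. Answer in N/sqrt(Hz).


Step 1: Compute 4 * k_B * T * b
= 4 * 1.38e-23 * 312 * 2.3e-06
= 3.9612e-26 N^2/Hz
Step 2: F_noise = sqrt(3.9612e-26)
F_noise = 1.99e-13 N/sqrt(Hz)


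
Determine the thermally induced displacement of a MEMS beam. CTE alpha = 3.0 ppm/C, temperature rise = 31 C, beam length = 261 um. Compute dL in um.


Step 1: Convert CTE: alpha = 3.0 ppm/C = 3.0e-6 /C
Step 2: dL = 3.0e-6 * 31 * 261
dL = 0.0243 um


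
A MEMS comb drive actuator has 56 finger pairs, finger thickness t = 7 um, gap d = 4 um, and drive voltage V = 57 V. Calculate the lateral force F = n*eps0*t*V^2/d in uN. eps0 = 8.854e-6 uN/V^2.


Step 1: Parameters: n=56, eps0=8.854e-6 uN/V^2, t=7 um, V=57 V, d=4 um
Step 2: V^2 = 3249
Step 3: F = 56 * 8.854e-6 * 7 * 3249 / 4
F = 2.819 uN


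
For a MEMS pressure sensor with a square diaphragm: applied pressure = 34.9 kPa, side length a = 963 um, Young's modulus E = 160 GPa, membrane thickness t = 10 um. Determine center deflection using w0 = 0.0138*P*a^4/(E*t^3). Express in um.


Step 1: Convert pressure to compatible units (E is in GPa, so P in GPa).
P = 34.9 kPa = 34.9e-6 GPa
Step 2: Compute numerator: 0.0138 * P * a^4.
a^4 = 963^4 = 860013262161
numerator = 0.0138 * 34.9e-6 * 860013262161 = 4.141996e+05
Step 3: Compute denominator: E * t^3 = 160 * 10^3 = 160000
Step 4: w0 = numerator / denominator = 4.141996e+05 / 160000 = 2.5887 um


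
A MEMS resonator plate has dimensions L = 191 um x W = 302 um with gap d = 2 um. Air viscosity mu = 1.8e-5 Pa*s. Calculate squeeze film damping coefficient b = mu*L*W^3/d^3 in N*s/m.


Step 1: Convert to SI.
L = 191e-6 m, W = 302e-6 m, d = 2e-6 m
Step 2: W^3 = (302e-6)^3 = 2.75e-11 m^3
Step 3: d^3 = (2e-6)^3 = 8.00e-18 m^3
Step 4: b = 1.8e-5 * 191e-6 * 2.75e-11 / 8.00e-18
b = 1.18e-02 N*s/m


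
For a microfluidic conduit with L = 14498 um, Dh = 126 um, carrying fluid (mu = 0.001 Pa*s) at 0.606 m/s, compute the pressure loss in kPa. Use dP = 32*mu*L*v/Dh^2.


Step 1: Convert to SI: L = 14498e-6 m, Dh = 126e-6 m
Step 2: dP = 32 * 0.001 * 14498e-6 * 0.606 / (126e-6)^2
Step 3: dP = 17708.82 Pa
Step 4: Convert to kPa: dP = 17.71 kPa


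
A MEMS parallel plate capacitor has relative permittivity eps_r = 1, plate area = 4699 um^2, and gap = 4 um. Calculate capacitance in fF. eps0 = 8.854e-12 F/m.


Step 1: Convert area to m^2: A = 4699e-12 m^2
Step 2: Convert gap to m: d = 4e-6 m
Step 3: C = eps0 * eps_r * A / d
C = 8.854e-12 * 1 * 4699e-12 / 4e-6
Step 4: Convert to fF (multiply by 1e15).
C = 10.4 fF


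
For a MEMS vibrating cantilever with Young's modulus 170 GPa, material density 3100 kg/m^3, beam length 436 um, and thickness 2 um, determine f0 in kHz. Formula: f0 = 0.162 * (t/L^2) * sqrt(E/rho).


Step 1: Convert units to SI.
t_SI = 2e-6 m, L_SI = 436e-6 m
Step 2: Calculate sqrt(E/rho).
sqrt(170e9 / 3100) = 7405.32 m/s
Step 3: Compute f0.
f0 = 0.162 * 2e-6 / (436e-6)^2 * 7405.32 = 12621.6 Hz = 12.62 kHz


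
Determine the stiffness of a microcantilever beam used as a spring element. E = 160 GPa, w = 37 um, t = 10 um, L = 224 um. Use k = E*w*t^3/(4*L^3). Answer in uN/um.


Step 1: Convert E to consistent units (1 GPa = 1000 uN/um^2).
E = 160 GPa = 160000 uN/um^2
Step 2: Compute t^3 = 10^3 = 1000
Step 3: Compute L^3 = 224^3 = 11239424
Step 4: k = 160000 * 37 * 1000 / (4 * 11239424)
k = 131.6793 uN/um


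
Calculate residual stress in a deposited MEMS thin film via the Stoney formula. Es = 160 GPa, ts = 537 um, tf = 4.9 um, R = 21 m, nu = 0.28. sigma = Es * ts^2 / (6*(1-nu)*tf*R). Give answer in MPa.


Step 1: Compute numerator: Es * ts^2 = 160 * 537^2 = 46139040 (GPa*um^2)
Step 2: Compute denominator (R in um): 6*(1-nu)*tf*R = 6*0.72*4.9*21e6 = 444528000.0 (um^2)
Step 3: sigma (GPa) = 46139040 / 444528000.0 = 1.03793e-01 GPa
Step 4: Convert to MPa (x1000): sigma = 103.8 MPa


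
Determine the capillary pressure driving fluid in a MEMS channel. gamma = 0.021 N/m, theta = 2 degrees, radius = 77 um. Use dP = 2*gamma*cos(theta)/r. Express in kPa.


Step 1: cos(2 deg) = 0.9994
Step 2: Convert r to m: r = 77e-6 m
Step 3: dP = 2 * 0.021 * 0.9994 / 77e-6 = 545.1 Pa
Step 4: Convert Pa to kPa (divide by 1000).
dP = 0.55 kPa


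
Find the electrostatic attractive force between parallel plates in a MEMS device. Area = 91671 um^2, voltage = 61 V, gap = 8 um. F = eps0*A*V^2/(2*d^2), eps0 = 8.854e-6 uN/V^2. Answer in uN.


Step 1: Identify parameters.
eps0 = 8.854e-6 uN/V^2, A = 91671 um^2, V = 61 V, d = 8 um
Step 2: Compute V^2 = 61^2 = 3721
Step 3: Compute d^2 = 8^2 = 64
Step 4: F = 0.5 * 8.854e-6 * 91671 * 3721 / 64
F = 23.595 uN


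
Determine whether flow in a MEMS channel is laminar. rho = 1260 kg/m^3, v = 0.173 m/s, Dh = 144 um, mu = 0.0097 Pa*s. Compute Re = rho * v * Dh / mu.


Step 1: Convert Dh to meters: Dh = 144e-6 m
Step 2: Re = rho * v * Dh / mu
Re = 1260 * 0.173 * 144e-6 / 0.0097
Re = 3.236
Since Re = 3.236 is below ~2300, the flow is laminar.


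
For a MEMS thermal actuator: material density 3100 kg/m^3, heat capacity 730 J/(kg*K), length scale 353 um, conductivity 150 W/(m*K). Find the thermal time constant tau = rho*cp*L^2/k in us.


Step 1: Convert L to m: L = 353e-6 m
Step 2: L^2 = (353e-6)^2 = 1.24609e-07 m^2
Step 3: tau = 3100 * 730 * 1.24609e-07 / 150 = 1.87993445e-03 s
Step 4: Convert to microseconds (multiply by 1e6).
tau = 1879.934 us


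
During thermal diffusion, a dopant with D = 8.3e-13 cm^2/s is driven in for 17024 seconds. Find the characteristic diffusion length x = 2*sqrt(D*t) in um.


Step 1: Compute D*t = 8.3e-13 * 17024 = 1.412992e-08 cm^2
Step 2: sqrt(D*t) = 1.18869e-04 cm
Step 3: x = 2 * 1.18869e-04 cm = 2.37738e-04 cm
Step 4: Convert to um (1 cm = 1e4 um): x = 2.377 um


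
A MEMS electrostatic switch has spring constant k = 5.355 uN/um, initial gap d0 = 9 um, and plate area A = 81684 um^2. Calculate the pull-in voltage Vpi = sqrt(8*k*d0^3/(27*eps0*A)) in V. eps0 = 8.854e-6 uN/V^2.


Step 1: Compute numerator: 8 * k * d0^3 = 8 * 5.355 * 9^3 = 31230.36
Step 2: Compute denominator: 27 * eps0 * A = 27 * 8.854e-6 * 81684 = 19.527214
Step 3: Vpi = sqrt(31230.36 / 19.527214)
Vpi = 39.99 V


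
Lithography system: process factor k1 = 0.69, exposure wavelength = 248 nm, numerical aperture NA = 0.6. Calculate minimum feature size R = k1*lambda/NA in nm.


Step 1: Identify values: k1 = 0.69, lambda = 248 nm, NA = 0.6
Step 2: R = k1 * lambda / NA
R = 0.69 * 248 / 0.6
R = 285.2 nm


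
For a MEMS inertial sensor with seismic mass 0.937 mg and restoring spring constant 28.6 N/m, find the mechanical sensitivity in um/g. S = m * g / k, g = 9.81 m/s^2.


Step 1: Convert mass: m = 0.937 mg = 9.37e-07 kg
Step 2: S = m * g / k = 9.37e-07 * 9.81 / 28.6
Step 3: S = 3.21e-07 m/g
Step 4: Convert to um/g: S = 0.321 um/g


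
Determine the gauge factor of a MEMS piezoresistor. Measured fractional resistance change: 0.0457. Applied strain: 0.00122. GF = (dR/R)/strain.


Step 1: Identify values.
dR/R = 0.0457, strain = 0.00122
Step 2: GF = (dR/R) / strain = 0.0457 / 0.00122
GF = 37.5


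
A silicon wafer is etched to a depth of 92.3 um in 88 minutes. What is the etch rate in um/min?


Step 1: Etch rate = depth / time
Step 2: rate = 92.3 / 88
rate = 1.049 um/min


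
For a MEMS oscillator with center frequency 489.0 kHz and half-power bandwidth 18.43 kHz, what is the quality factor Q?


Step 1: Q = f0 / bandwidth
Step 2: Q = 489.0 / 18.43
Q = 26.5


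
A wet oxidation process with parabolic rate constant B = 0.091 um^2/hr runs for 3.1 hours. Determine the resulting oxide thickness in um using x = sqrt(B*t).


Step 1: Compute B*t = 0.091 * 3.1 = 0.2821
Step 2: x = sqrt(0.2821)
x = 0.531 um


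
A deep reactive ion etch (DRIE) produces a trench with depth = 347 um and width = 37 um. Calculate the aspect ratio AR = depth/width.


Step 1: AR = depth / width
Step 2: AR = 347 / 37
AR = 9.4


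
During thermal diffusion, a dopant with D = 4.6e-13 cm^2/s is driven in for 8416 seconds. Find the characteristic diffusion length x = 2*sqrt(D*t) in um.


Step 1: Compute D*t = 4.6e-13 * 8416 = 3.87136e-09 cm^2
Step 2: sqrt(D*t) = 6.22203e-05 cm
Step 3: x = 2 * 6.22203e-05 cm = 1.244406e-04 cm
Step 4: Convert to um (1 cm = 1e4 um): x = 1.244 um


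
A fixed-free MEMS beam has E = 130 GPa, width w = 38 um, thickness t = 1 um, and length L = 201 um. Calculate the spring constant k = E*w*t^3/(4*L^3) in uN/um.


Step 1: Convert E to consistent units (1 GPa = 1000 uN/um^2).
E = 130 GPa = 130000 uN/um^2
Step 2: Compute t^3 = 1^3 = 1
Step 3: Compute L^3 = 201^3 = 8120601
Step 4: k = 130000 * 38 * 1 / (4 * 8120601)
k = 0.1521 uN/um


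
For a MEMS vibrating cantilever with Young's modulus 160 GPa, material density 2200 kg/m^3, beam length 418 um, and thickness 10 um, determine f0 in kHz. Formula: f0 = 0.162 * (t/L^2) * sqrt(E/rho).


Step 1: Convert units to SI.
t_SI = 10e-6 m, L_SI = 418e-6 m
Step 2: Calculate sqrt(E/rho).
sqrt(160e9 / 2200) = 8528.03 m/s
Step 3: Compute f0.
f0 = 0.162 * 10e-6 / (418e-6)^2 * 8528.03 = 79069.9 Hz = 79.07 kHz


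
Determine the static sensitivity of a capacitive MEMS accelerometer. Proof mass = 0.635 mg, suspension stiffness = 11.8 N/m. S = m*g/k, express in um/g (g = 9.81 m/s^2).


Step 1: Convert mass: m = 0.635 mg = 6.35e-07 kg
Step 2: S = m * g / k = 6.35e-07 * 9.81 / 11.8
Step 3: S = 5.28e-07 m/g
Step 4: Convert to um/g: S = 0.528 um/g


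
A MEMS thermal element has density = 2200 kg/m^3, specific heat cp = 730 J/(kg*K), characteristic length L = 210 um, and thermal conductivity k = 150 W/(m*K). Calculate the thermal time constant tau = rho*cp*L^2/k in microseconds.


Step 1: Convert L to m: L = 210e-6 m
Step 2: L^2 = (210e-6)^2 = 4.41e-08 m^2
Step 3: tau = 2200 * 730 * 4.41e-08 / 150 = 4.72164e-04 s
Step 4: Convert to microseconds (multiply by 1e6).
tau = 472.164 us


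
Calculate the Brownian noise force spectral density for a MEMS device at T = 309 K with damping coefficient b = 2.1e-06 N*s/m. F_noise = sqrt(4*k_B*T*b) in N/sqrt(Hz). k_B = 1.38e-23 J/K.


Step 1: Compute 4 * k_B * T * b
= 4 * 1.38e-23 * 309 * 2.1e-06
= 3.5819e-26 N^2/Hz
Step 2: F_noise = sqrt(3.5819e-26)
F_noise = 1.89e-13 N/sqrt(Hz)


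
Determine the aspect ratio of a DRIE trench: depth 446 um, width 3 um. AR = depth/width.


Step 1: AR = depth / width
Step 2: AR = 446 / 3
AR = 148.7


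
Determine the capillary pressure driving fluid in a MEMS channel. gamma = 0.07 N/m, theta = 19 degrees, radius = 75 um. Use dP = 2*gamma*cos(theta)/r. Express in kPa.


Step 1: cos(19 deg) = 0.9455
Step 2: Convert r to m: r = 75e-6 m
Step 3: dP = 2 * 0.07 * 0.9455 / 75e-6 = 1764.9 Pa
Step 4: Convert Pa to kPa (divide by 1000).
dP = 1.76 kPa


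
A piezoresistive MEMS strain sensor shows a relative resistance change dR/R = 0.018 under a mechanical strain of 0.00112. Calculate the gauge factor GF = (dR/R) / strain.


Step 1: Identify values.
dR/R = 0.018, strain = 0.00112
Step 2: GF = (dR/R) / strain = 0.018 / 0.00112
GF = 16.1


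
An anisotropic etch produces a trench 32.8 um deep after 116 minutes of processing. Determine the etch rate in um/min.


Step 1: Etch rate = depth / time
Step 2: rate = 32.8 / 116
rate = 0.283 um/min


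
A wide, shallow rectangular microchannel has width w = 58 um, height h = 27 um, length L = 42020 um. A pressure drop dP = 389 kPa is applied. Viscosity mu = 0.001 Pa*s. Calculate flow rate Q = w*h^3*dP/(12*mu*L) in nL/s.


Step 1: Convert all dimensions to SI (meters).
w = 58e-6 m, h = 27e-6 m, L = 42020e-6 m, dP = 389e3 Pa
Step 2: Q = w * h^3 * dP / (12 * mu * L)
Q = 58e-6 * (27e-6)^3 * 389e3 / (12 * 0.001 * 42020e-6) = 8.8070729e-10 m^3/s
Step 3: Convert Q from m^3/s to nL/s (1 m^3 = 1e12 nL, so multiply by 1e12).
Q = 880.707 nL/s


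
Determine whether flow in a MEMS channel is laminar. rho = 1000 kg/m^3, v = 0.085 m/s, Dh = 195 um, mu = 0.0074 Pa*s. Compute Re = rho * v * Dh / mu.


Step 1: Convert Dh to meters: Dh = 195e-6 m
Step 2: Re = rho * v * Dh / mu
Re = 1000 * 0.085 * 195e-6 / 0.0074
Re = 2.24
Since Re = 2.24 is below ~2300, the flow is laminar.


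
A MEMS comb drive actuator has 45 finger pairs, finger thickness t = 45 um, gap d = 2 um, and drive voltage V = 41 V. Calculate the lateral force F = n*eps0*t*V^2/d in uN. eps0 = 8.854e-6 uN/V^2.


Step 1: Parameters: n=45, eps0=8.854e-6 uN/V^2, t=45 um, V=41 V, d=2 um
Step 2: V^2 = 1681
Step 3: F = 45 * 8.854e-6 * 45 * 1681 / 2
F = 15.07 uN


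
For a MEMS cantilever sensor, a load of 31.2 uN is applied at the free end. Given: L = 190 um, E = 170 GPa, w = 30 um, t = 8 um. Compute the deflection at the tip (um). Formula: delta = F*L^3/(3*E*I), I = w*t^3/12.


Step 1: Calculate the second moment of area.
I = w * t^3 / 12 = 30 * 8^3 / 12 = 1280.0 um^4
Step 2: Convert E to consistent units (1 GPa = 1000 uN/um^2).
E = 170 GPa = 170000 uN/um^2
Step 3: Calculate tip deflection.
delta = F * L^3 / (3 * E * I)
delta = 31.2 * 190^3 / (3 * 170000 * 1280.0)
delta = 0.3278 um


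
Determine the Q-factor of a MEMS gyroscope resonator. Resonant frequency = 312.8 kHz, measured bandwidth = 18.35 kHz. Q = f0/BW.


Step 1: Q = f0 / bandwidth
Step 2: Q = 312.8 / 18.35
Q = 17.0


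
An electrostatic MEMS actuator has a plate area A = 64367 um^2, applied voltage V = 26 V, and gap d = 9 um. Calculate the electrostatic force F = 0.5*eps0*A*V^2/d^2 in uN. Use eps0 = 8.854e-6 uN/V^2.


Step 1: Identify parameters.
eps0 = 8.854e-6 uN/V^2, A = 64367 um^2, V = 26 V, d = 9 um
Step 2: Compute V^2 = 26^2 = 676
Step 3: Compute d^2 = 9^2 = 81
Step 4: F = 0.5 * 8.854e-6 * 64367 * 676 / 81
F = 2.378 uN


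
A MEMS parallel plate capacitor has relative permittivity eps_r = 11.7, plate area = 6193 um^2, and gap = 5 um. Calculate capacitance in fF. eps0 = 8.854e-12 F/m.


Step 1: Convert area to m^2: A = 6193e-12 m^2
Step 2: Convert gap to m: d = 5e-6 m
Step 3: C = eps0 * eps_r * A / d
C = 8.854e-12 * 11.7 * 6193e-12 / 5e-6
Step 4: Convert to fF (multiply by 1e15).
C = 128.31 fF


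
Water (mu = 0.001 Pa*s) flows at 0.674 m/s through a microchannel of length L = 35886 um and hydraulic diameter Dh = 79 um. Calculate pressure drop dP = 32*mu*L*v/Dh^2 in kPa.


Step 1: Convert to SI: L = 35886e-6 m, Dh = 79e-6 m
Step 2: dP = 32 * 0.001 * 35886e-6 * 0.674 / (79e-6)^2
Step 3: dP = 124016.86 Pa
Step 4: Convert to kPa: dP = 124.02 kPa


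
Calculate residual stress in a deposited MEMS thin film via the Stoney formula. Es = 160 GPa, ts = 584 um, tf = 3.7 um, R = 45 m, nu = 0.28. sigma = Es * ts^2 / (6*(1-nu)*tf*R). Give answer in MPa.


Step 1: Compute numerator: Es * ts^2 = 160 * 584^2 = 54568960 (GPa*um^2)
Step 2: Compute denominator (R in um): 6*(1-nu)*tf*R = 6*0.72*3.7*45e6 = 719280000.0 (um^2)
Step 3: sigma (GPa) = 54568960 / 719280000.0 = 7.5866e-02 GPa
Step 4: Convert to MPa (x1000): sigma = 75.9 MPa


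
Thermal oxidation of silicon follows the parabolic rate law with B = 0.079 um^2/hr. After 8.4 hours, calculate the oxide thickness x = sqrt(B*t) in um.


Step 1: Compute B*t = 0.079 * 8.4 = 0.6636
Step 2: x = sqrt(0.6636)
x = 0.815 um


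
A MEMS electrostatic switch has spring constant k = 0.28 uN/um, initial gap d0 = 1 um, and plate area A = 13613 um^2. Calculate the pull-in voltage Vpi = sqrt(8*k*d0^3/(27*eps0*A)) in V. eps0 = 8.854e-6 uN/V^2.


Step 1: Compute numerator: 8 * k * d0^3 = 8 * 0.28 * 1^3 = 2.24
Step 2: Compute denominator: 27 * eps0 * A = 27 * 8.854e-6 * 13613 = 3.254297
Step 3: Vpi = sqrt(2.24 / 3.254297)
Vpi = 0.83 V


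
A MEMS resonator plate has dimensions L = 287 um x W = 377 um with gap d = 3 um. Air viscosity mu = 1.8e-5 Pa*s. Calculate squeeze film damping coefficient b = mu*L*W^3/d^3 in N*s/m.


Step 1: Convert to SI.
L = 287e-6 m, W = 377e-6 m, d = 3e-6 m
Step 2: W^3 = (377e-6)^3 = 5.36e-11 m^3
Step 3: d^3 = (3e-6)^3 = 2.70e-17 m^3
Step 4: b = 1.8e-5 * 287e-6 * 5.36e-11 / 2.70e-17
b = 1.03e-02 N*s/m


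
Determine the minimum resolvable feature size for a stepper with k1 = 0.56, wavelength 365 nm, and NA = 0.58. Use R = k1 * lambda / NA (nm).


Step 1: Identify values: k1 = 0.56, lambda = 365 nm, NA = 0.58
Step 2: R = k1 * lambda / NA
R = 0.56 * 365 / 0.58
R = 352.4 nm


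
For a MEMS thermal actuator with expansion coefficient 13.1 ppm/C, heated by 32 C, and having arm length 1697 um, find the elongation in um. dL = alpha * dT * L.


Step 1: Convert CTE: alpha = 13.1 ppm/C = 13.1e-6 /C
Step 2: dL = 13.1e-6 * 32 * 1697
dL = 0.7114 um


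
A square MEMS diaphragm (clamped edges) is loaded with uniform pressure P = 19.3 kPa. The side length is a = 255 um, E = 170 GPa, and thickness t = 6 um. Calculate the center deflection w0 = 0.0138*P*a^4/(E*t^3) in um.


Step 1: Convert pressure to compatible units (E is in GPa, so P in GPa).
P = 19.3 kPa = 19.3e-6 GPa
Step 2: Compute numerator: 0.0138 * P * a^4.
a^4 = 255^4 = 4228250625
numerator = 0.0138 * 19.3e-6 * 4228250625 = 1.1262e+03
Step 3: Compute denominator: E * t^3 = 170 * 6^3 = 36720
Step 4: w0 = numerator / denominator = 1.1262e+03 / 36720 = 0.0307 um
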